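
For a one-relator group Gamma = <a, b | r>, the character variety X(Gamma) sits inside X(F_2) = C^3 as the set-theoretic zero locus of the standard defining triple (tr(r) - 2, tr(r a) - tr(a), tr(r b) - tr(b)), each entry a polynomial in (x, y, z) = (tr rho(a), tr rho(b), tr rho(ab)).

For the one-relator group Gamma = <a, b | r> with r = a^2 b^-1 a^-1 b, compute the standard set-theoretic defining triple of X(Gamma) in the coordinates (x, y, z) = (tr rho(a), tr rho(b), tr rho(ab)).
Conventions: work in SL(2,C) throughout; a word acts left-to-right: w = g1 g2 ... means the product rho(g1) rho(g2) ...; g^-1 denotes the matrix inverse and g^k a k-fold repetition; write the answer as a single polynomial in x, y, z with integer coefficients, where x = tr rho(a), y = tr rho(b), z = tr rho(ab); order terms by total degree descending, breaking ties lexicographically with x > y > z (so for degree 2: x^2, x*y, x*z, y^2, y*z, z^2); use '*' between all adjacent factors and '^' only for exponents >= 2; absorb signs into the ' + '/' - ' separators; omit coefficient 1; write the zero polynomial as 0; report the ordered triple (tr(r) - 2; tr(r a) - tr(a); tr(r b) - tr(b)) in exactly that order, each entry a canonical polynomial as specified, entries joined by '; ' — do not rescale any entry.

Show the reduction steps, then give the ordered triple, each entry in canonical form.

-x^2*y*z + x^3 + x*y^2 + x*z^2 - 3*x - 2; -x^3*y*z + x^4 + x^2*y^2 + x^2*z^2 + x*y*z - 4*x^2 - y^2 - z^2 - x + 2; -x^2*y^2*z + x^3*y + x*y^3 + x*y*z^2 - 4*x*y - y + z

so trace(a^2) = trace(a)*trace(a) - trace(1) = x^2 - 2
reduce: trace(b a^2) = trace(a)*trace(b a) - trace(b) = x*z - y
reduce: trace(a b a^2) = trace(a)*trace(b a^2) - trace(b a) = x^2*z - x*y - z
trace(b a b a) = trace(b a)*trace(b a) - trace(1) = z^2 - 2
reduce: trace(b a b) = trace(b)*trace(a b) - trace(a) = y*z - x
trace(a b a^2 b) = trace(a)*trace(b a b a) - trace(b a b) = x*z^2 - y*z - x
so trace(b a^2 b^-1 a) = trace(a b a^2)*trace(b) - trace(a b a^2 b) = x^2*y*z - x*y^2 - x*z^2 + x
trace(a^2 b^-1 a^-1 b) = trace(b a^2 b^-1)*trace(a) - trace(b a^2 b^-1 a) = -x^2*y*z + x^3 + x*y^2 + x*z^2 - 3*x
so trace(b^2) = trace(b)*trace(b) - trace(1)   [square of b] = y^2 - 2
reduce: trace(a b^2 a) = trace(a)*trace(b^2 a) - trace(b^2)   [square of a] = x*y*z - x^2 - y^2 + 2
so trace(b a^3 b) = trace(a)*trace(a b^2 a) - trace(a b^2)   [square of a] = x^2*y*z - x^3 - x*y^2 - y*z + 3*x
trace(b a^3 b a) = trace(a)*trace(b a b a^2) - trace(b a b a)   [square of a] = x^2*z^2 - x*y*z - x^2 - z^2 + 2
trace(a^-1 b a^3 b) = trace(b a^3 b)*trace(a) - trace(b a^3 b a)   [inverse elimination on a] = x^3*y*z - x^4 - x^2*y^2 - x^2*z^2 + 4*x^2 + z^2 - 2
so trace(a^2 b^-1 a^-1 b a) = trace(a^-1 b a^3)*trace(b) - trace(a^-1 b a^3 b)   [inverse elimination on b] = -x^3*y*z + x^4 + x^2*y^2 + x^2*z^2 + x*y*z - 4*x^2 - y^2 - z^2 + 2
trace(b a b^2 a) = trace(b)*trace(a b a b) - trace(a b a)   [square of b] = y*z^2 - x*z - y
reduce: trace(b a b^2) = trace(b)*trace(b a b) - trace(b a)   [square of b] = y^2*z - x*y - z
so trace(a b^2 a^2 b) = trace(a)*trace(b a b^2 a) - trace(b a b^2)   [square of a] = x*y*z^2 - x^2*z - y^2*z + z
reduce: trace(b^2 a^2 b^-1 a) = trace(a b^2 a^2)*trace(b) - trace(a b^2 a^2 b)   [inverse elimination on b] = x^2*y^2*z - x^3*y - x*y^3 - x*y*z^2 + x^2*z + 3*x*y - z
so trace(a^2 b^-1 a^-1 b^2) = trace(b^2 a^2 b^-1)*trace(a) - trace(b^2 a^2 b^-1 a)   [inverse elimination on a] = -x^2*y^2*z + x^3*y + x*y^3 + x*y*z^2 - 4*x*y + z
assemble the triple (trace(r) - 2; trace(r a) - x; trace(r b) - y)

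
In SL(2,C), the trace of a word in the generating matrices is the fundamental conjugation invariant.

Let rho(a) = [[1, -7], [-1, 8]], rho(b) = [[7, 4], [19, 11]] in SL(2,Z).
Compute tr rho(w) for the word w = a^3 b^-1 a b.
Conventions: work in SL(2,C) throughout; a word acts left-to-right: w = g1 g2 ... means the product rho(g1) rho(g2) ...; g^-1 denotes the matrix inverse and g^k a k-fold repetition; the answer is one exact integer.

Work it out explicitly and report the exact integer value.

rho(a) = [[1, -7], [-1, 8]]
... * rho(a) = [[1, -7], [-1, 8]]  ->  [[8, -63], [-9, 71]]
... * rho(a) = [[1, -7], [-1, 8]]  ->  [[71, -560], [-80, 631]]
... * rho(b^-1) = [[11, -4], [-19, 7]]  ->  [[11421, -4204], [-12869, 4737]]
... * rho(a) = [[1, -7], [-1, 8]]  ->  [[15625, -113579], [-17606, 127979]]
... * rho(b) = [[7, 4], [19, 11]]  ->  [[-2048626, -1186869], [2308359, 1337345]]
tr = -2048626 + 1337345 = -711281

-711281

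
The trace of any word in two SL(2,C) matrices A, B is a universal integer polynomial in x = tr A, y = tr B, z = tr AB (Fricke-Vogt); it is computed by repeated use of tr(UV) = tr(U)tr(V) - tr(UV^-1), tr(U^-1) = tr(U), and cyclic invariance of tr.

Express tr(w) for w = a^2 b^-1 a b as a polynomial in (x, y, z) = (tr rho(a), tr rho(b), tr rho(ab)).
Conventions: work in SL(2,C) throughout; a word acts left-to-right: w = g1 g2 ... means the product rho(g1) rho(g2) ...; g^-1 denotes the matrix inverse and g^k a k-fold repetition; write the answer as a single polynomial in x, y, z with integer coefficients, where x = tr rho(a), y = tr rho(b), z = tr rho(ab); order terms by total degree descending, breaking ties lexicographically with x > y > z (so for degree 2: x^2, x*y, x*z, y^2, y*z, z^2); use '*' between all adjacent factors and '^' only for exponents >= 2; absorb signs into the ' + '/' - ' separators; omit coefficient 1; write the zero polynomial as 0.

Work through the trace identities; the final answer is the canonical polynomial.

use: tr(b a^2) = tr(a) tr(b a) - tr(b)  (reduce the a square) = x*z - y
tr(a b a^2) = tr(a) tr(b a^2) - tr(b a)  (reduce the a square) = x^2*z - x*y - z
tr(b a b a) = tr(a b) tr(a b) - tr(1)  (split on a) = z^2 - 2
apply: tr(b a b) = tr(b) tr(a b) - tr(a)  (reduce the b square) = y*z - x
tr(a b a^2 b) = tr(a) tr(b a b a) - tr(b a b)  (reduce the a square) = x*z^2 - y*z - x
apply: tr(a^2 b^-1 a b) = tr(a b a^2) tr(b) - tr(a b a^2 b)  (eliminate b^-1) = x^2*y*z - x*y^2 - x*z^2 + x

x^2*y*z - x*y^2 - x*z^2 + x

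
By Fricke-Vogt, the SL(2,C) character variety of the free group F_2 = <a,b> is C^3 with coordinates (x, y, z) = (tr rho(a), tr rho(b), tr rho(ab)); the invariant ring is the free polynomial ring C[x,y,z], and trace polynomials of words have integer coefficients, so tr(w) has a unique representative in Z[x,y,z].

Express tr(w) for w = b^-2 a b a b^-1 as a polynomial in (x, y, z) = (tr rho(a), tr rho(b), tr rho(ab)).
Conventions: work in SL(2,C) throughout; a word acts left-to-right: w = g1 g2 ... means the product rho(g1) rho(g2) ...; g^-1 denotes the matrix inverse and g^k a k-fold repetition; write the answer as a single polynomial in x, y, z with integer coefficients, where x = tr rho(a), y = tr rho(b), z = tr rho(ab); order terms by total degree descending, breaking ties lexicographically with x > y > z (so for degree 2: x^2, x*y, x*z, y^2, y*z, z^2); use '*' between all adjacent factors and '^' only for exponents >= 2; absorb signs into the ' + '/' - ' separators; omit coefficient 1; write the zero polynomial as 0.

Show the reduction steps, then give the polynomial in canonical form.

use: trace(a b a) = trace(a) * trace(b a) - trace(b) = x*z - y
trace(a b a b) = trace(a b) * trace(a b) - trace(1) = z^2 - 2
apply: trace(b^-1 a b a) = trace(a b a) * trace(b) - trace(a b a b) = x*y*z - y^2 - z^2 + 2
trace(b^-1 a b a b^-1) = trace(b^-1 a b a) * trace(b) - trace(b^-1 a b a b) = x*y^2*z - y^3 - y*z^2 - x*z + 3*y
trace(b^-2 a b a b^-1) = trace(b^-1 a b a b^-1) * trace(b) - trace(b^-1 a b a) = x*y^3*z - y^4 - y^2*z^2 - 2*x*y*z + 4*y^2 + z^2 - 2

x*y^3*z - y^4 - y^2*z^2 - 2*x*y*z + 4*y^2 + z^2 - 2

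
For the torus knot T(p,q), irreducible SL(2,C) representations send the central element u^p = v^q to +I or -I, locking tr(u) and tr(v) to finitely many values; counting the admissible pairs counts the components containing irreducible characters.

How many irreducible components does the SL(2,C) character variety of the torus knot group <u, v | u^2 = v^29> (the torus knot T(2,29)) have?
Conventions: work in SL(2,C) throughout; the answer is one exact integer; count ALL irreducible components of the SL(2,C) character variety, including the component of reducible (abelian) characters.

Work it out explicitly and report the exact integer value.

For T(2,29): irreducibility forces the central element u^2 = v^29 to one of +I, -I.
So on each irreducible component the traces are pinned: tr(u) = 2*cos(pi*alpha/2) with 1 <= alpha <= 1, tr(v) = 2*cos(pi*beta/29) with 1 <= beta <= 28.
Consistency of u^2 = (-1)^alpha I with v^29 = (-1)^beta I forces alpha = beta (mod 2).
Counting: 1 odd alphas x 14 odd betas + 0 even alphas x 14 even betas = 14 + 0 = 14.
Total: 14 irreducible-character components + 1 reducible (abelian) component = 15.

15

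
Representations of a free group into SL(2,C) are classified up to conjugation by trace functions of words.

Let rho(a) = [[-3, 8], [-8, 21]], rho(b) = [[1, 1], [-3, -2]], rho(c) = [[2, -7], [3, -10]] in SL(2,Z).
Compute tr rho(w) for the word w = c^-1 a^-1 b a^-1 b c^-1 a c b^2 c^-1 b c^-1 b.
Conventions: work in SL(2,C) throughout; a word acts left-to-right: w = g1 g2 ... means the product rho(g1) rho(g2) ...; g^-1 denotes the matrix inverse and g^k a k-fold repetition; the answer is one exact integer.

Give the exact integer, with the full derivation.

67520993250

rho(c^-1) = [[-10, 7], [-3, 2]]
... * rho(a^-1) = [[21, -8], [8, -3]]  ->  [[-154, 59], [-47, 18]]
... * rho(b) = [[1, 1], [-3, -2]]  ->  [[-331, -272], [-101, -83]]
... * rho(a^-1) = [[21, -8], [8, -3]]  ->  [[-9127, 3464], [-2785, 1057]]
... * rho(b) = [[1, 1], [-3, -2]]  ->  [[-19519, -16055], [-5956, -4899]]
... * rho(c^-1) = [[-10, 7], [-3, 2]]  ->  [[243355, -168743], [74257, -51490]]
... * rho(a) = [[-3, 8], [-8, 21]]  ->  [[619879, -1596763], [189149, -487234]]
... * rho(c) = [[2, -7], [3, -10]]  ->  [[-3550531, 11628477], [-1083404, 3548297]]
... * rho(b) = [[1, 1], [-3, -2]]  ->  [[-38435962, -26807485], [-11728295, -8179998]]
... * rho(b) = [[1, 1], [-3, -2]]  ->  [[41986493, 15179008], [12811699, 4631701]]
... * rho(c^-1) = [[-10, 7], [-3, 2]]  ->  [[-465401954, 324263467], [-142012093, 98945295]]
... * rho(b) = [[1, 1], [-3, -2]]  ->  [[-1438192355, -1113928888], [-438847978, -339902683]]
... * rho(c^-1) = [[-10, 7], [-3, 2]]  ->  [[17723710214, -12295204261], [5408187829, -3751741212]]
... * rho(b) = [[1, 1], [-3, -2]]  ->  [[54609322997, 42314118736], [16663411465, 12911670253]]
tr = 54609322997 + 12911670253 = 67520993250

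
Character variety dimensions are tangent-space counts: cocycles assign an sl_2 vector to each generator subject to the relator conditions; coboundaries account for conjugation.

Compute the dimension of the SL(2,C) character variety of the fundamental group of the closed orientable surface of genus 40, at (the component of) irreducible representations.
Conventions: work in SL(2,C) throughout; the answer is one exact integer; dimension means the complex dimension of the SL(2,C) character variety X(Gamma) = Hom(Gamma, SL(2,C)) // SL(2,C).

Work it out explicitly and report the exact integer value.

The genus-40 surface group: 2g = 80 generators, one relator prod [a_i, b_i].
Before the relator condition, cocycle space has dim 3*80 = 240.
At an irreducible rho, H^2 = coker(d_2) vanishes (Poincare duality: H^2 is dual to H^0 = invariants = 0), so d_2 is surjective onto sl_2 and dim Z^1 = 240 - 3 = 237.
dim B^1 = 3 (coboundaries, injective at irreducible rho).
dim X = dim H^1 = 237 - 3 = 234.

234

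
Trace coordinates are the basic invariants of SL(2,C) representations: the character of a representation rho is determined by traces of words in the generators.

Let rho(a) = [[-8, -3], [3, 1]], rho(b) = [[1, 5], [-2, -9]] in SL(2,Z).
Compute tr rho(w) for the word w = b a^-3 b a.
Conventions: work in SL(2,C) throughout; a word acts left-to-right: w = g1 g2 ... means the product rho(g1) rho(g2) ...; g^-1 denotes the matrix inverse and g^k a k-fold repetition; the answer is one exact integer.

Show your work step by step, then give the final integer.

7553

rho(b) = [[1, 5], [-2, -9]]
... * rho(a^-1) = [[1, 3], [-3, -8]]  ->  [[-14, -37], [25, 66]]
... * rho(a^-1) = [[1, 3], [-3, -8]]  ->  [[97, 254], [-173, -453]]
... * rho(a^-1) = [[1, 3], [-3, -8]]  ->  [[-665, -1741], [1186, 3105]]
... * rho(b) = [[1, 5], [-2, -9]]  ->  [[2817, 12344], [-5024, -22015]]
... * rho(a) = [[-8, -3], [3, 1]]  ->  [[14496, 3893], [-25853, -6943]]
tr = 14496 + -6943 = 7553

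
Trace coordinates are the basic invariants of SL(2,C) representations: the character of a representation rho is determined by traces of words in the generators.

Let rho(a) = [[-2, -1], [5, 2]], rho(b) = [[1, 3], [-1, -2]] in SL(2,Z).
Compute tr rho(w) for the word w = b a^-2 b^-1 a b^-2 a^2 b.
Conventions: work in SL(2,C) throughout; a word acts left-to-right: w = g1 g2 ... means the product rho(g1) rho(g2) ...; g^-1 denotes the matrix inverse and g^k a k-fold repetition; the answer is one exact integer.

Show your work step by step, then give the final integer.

rho(b) = [[1, 3], [-1, -2]]
... * rho(a^-1) = [[2, 1], [-5, -2]]  ->  [[-13, -5], [8, 3]]
... * rho(a^-1) = [[2, 1], [-5, -2]]  ->  [[-1, -3], [1, 2]]
... * rho(b^-1) = [[-2, -3], [1, 1]]  ->  [[-1, 0], [0, -1]]
... * rho(a) = [[-2, -1], [5, 2]]  ->  [[2, 1], [-5, -2]]
... * rho(b^-1) = [[-2, -3], [1, 1]]  ->  [[-3, -5], [8, 13]]
... * rho(b^-1) = [[-2, -3], [1, 1]]  ->  [[1, 4], [-3, -11]]
... * rho(a) = [[-2, -1], [5, 2]]  ->  [[18, 7], [-49, -19]]
... * rho(a) = [[-2, -1], [5, 2]]  ->  [[-1, -4], [3, 11]]
... * rho(b) = [[1, 3], [-1, -2]]  ->  [[3, 5], [-8, -13]]
tr = 3 + -13 = -10

-10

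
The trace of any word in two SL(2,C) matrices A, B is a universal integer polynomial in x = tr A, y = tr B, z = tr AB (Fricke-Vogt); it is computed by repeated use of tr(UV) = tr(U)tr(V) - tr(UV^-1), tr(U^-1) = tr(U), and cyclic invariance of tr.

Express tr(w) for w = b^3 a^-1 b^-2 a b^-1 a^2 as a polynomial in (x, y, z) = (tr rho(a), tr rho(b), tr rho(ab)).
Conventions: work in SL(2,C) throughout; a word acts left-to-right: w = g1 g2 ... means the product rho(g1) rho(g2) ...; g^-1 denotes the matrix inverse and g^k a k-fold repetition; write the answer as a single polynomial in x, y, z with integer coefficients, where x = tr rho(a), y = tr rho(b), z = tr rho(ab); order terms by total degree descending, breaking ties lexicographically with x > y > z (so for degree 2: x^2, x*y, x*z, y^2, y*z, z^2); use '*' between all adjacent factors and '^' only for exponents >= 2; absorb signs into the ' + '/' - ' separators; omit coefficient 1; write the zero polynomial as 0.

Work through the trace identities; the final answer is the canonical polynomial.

-x^3*y^5*z + x^4*y^4 + x^2*y^6 + 2*x^2*y^4*z^2 - x*y^5*z - x*y^3*z^3 - x^4*y^2 - 5*x^2*y^4 - 2*x^2*y^2*z^2 + x^3*y*z + 6*x*y^3*z + x*y*z^3 + 3*x^2*y^2 - y^4 - y^2*z^2 - 4*x*y*z + x^2 + 4*y^2 - 2

trace(b^2 a) = trace(b) trace(a b) - trace(a) = y*z - x
apply: trace(b^2) = trace(b) trace(b) - trace(1) = y^2 - 2
apply: trace(b^2 a^2) = trace(a) trace(b^2 a) - trace(b^2) = x*y*z - x^2 - y^2 + 2
apply: trace(a^2 b^2 a) = trace(a) trace(b^2 a^2) - trace(b^2 a) = x^2*y*z - x^3 - x*y^2 - y*z + 3*x
trace(b a b a) = trace(b a) trace(b a) - trace(1)   [split at repeated b] = z^2 - 2
apply: trace(a b a^2 b) = trace(a) trace(b a b a) - trace(b a b) = x*z^2 - y*z - x
trace(a b a) = trace(a) trace(b a) - trace(b) = x*z - y
trace(a b a^2) = trace(a) trace(a b a) - trace(a b) = x^2*z - x*y - z
use: trace(a^2 b^2 a b) = trace(b) trace(a b a^2 b) - trace(a b a^2) = x*y*z^2 - x^2*z - y^2*z + z
use: trace(a b^-1 a^2 b^2) = trace(a^2 b^2 a) trace(b) - trace(a^2 b^2 a b) = x^2*y^2*z - x^3*y - x*y^3 - x*y*z^2 + x^2*z + 3*x*y - z
trace(a^4 b^2) = trace(a) trace(a b^2 a^2) - trace(a b^2 a) = x^3*y*z - x^4 - x^2*y^2 - 2*x*y*z + 4*x^2 + y^2 - 2
use: trace(a^4 b) = trace(a) trace(a b a^2) - trace(a b a) = x^3*z - x^2*y - 2*x*z + y
trace(a^3 b^3 a) = trace(b) trace(a^4 b^2) - trace(a^4 b) = x^3*y^2*z - x^4*y - x^2*y^3 - x^3*z - 2*x*y^2*z + 5*x^2*y + y^3 + 2*x*z - 3*y
use: trace(a b^3 a b a) = trace(b) trace(a b a^2 b^2) - trace(a b a^2 b) = x*y^2*z^2 - x^2*y*z - y^3*z - x*z^2 + 2*y*z + x
trace(a b a b^2) = trace(b) trace(a b a b) - trace(a b a) = y*z^2 - x*z - y
use: trace(a b^3 a b) = trace(b) trace(a b a b^2) - trace(a b a b) = y^2*z^2 - x*y*z - y^2 - z^2 + 2
trace(a^3 b^3 a b) = trace(a) trace(a b^3 a b a) - trace(a b^3 a b) = x^2*y^2*z^2 - x^3*y*z - x*y^3*z - x^2*z^2 - y^2*z^2 + 3*x*y*z + x^2 + y^2 + z^2 - 2
use: trace(a^2 b^3 a b^-1 a) = trace(a^3 b^3 a) trace(b) - trace(a^3 b^3 a b) = x^3*y^3*z - x^4*y^2 - x^2*y^4 - x^2*y^2*z^2 - x*y^3*z + 5*x^2*y^2 + x^2*z^2 + y^4 + y^2*z^2 - x*y*z - x^2 - 4*y^2 - z^2 + 2
trace(a^2 b a b^2) = trace(b) trace(a^2 b a b) - trace(a^2 b a) = x*y*z^2 - x^2*z - y^2*z + z
use: trace(b^3 a^2 b a) = trace(b) trace(a^2 b a b^2) - trace(a^2 b a b) = x*y^2*z^2 - x^2*y*z - y^3*z - x*z^2 + 2*y*z + x
trace(b^2 a b) = trace(b) trace(b a b) - trace(b a) = y^2*z - x*y - z
trace(b^4 a) = trace(b) trace(b^2 a b) - trace(b^2 a) = y^3*z - x*y^2 - 2*y*z + x
trace(b^3) = trace(b) trace(b^2) - trace(b) = y^3 - 3*y
trace(b^4) = trace(b) trace(b^3) - trace(b^2) = y^4 - 4*y^2 + 2
trace(b^3 a^2 b) = trace(a) trace(b^4 a) - trace(b^4) = x*y^3*z - x^2*y^2 - y^4 - 2*x*y*z + x^2 + 4*y^2 - 2
trace(a b a^2 b^3 a) = trace(a) trace(b^3 a^2 b a) - trace(b^3 a^2 b) = x^2*y^2*z^2 - x^3*y*z - 2*x*y^3*z + x^2*y^2 - x^2*z^2 + y^4 + 4*x*y*z - 4*y^2 + 2
trace(a b a b a b) = trace(b a b a) trace(b a) - trace(a b)   [split at repeated b] = z^3 - 3*z
apply: trace(b^2 a b a b a) = trace(b) trace(a b a b a b) - trace(a b a b a) = y*z^3 - x*z^2 - 2*y*z + x
trace(b a b a b a^2 b) = trace(a) trace(b^2 a b a b a) - trace(b^2 a b a b) = x*y*z^3 - x^2*z^2 - y^2*z^2 - x*y*z + x^2 + y^2 + z^2 - 2
use: trace(b a b a b a^2) = trace(a) trace(b a b a b a) - trace(b a b a b) = x*z^3 - y*z^2 - 2*x*z + y
trace(a b a^2 b^3 a b) = trace(b) trace(b a b a b a^2 b) - trace(b a b a b a^2) = x*y^2*z^3 - x^2*y*z^2 - y^3*z^2 - x*y^2*z - x*z^3 + x^2*y + y^3 + 2*y*z^2 + 2*x*z - 3*y
use: trace(a^2 b^3 a b^-1 a b) = trace(a b a^2 b^3 a) trace(b) - trace(a b a^2 b^3 a b) = x^2*y^3*z^2 - x^3*y^2*z - 2*x*y^4*z - x*y^2*z^3 + x^2*y^3 + y^5 + y^3*z^2 + 5*x*y^2*z + x*z^3 - x^2*y - 5*y^3 - 2*y*z^2 - 2*x*z + 5*y
use: trace(b^-1 a b^-1 a^2 b^3 a) = trace(a^2 b^3 a b^-1 a) trace(b) - trace(a^2 b^3 a b^-1 a b) = x^3*y^4*z - x^4*y^3 - x^2*y^5 - 2*x^2*y^3*z^2 + x^3*y^2*z + x*y^4*z + x*y^2*z^3 + 4*x^2*y^3 + x^2*y*z^2 - 6*x*y^2*z - x*z^3 + y^3 + y*z^2 + 2*x*z - 3*y
trace(b^-1 a b^-1 a^2 b^3 a^-1) = trace(b^-1 a b^-1 a^2 b^3) trace(a) - trace(b^-1 a b^-1 a^2 b^3 a) = -x^3*y^4*z + x^4*y^3 + x^2*y^5 + 2*x^2*y^3*z^2 - x*y^4*z - x*y^2*z^3 - x^4*y - 5*x^2*y^3 - 2*x^2*y*z^2 + x^3*z + 6*x*y^2*z + x*z^3 + 3*x^2*y - y^3 - y*z^2 - 3*x*z + 3*y
use: trace(b^3 a^-1 b^-2 a b^-1 a^2) = trace(b^-1 a b^-1 a^2 b^3 a^-1) trace(b) - trace(b^-1 a b^-1 a^2 b^3 a^-1 b) = -x^3*y^5*z + x^4*y^4 + x^2*y^6 + 2*x^2*y^4*z^2 - x*y^5*z - x*y^3*z^3 - x^4*y^2 - 5*x^2*y^4 - 2*x^2*y^2*z^2 + x^3*y*z + 6*x*y^3*z + x*y*z^3 + 3*x^2*y^2 - y^4 - y^2*z^2 - 4*x*y*z + x^2 + 4*y^2 - 2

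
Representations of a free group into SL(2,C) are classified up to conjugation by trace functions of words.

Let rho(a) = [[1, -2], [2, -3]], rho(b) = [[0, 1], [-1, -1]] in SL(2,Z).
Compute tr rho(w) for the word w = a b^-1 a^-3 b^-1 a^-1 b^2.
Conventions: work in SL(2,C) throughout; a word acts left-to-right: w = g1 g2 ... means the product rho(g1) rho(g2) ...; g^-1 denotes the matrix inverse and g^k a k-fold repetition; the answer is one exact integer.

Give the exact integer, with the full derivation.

rho(a) = [[1, -2], [2, -3]]
... * rho(b^-1) = [[-1, -1], [1, 0]]  ->  [[-3, -1], [-5, -2]]
... * rho(a^-1) = [[-3, 2], [-2, 1]]  ->  [[11, -7], [19, -12]]
... * rho(a^-1) = [[-3, 2], [-2, 1]]  ->  [[-19, 15], [-33, 26]]
... * rho(a^-1) = [[-3, 2], [-2, 1]]  ->  [[27, -23], [47, -40]]
... * rho(b^-1) = [[-1, -1], [1, 0]]  ->  [[-50, -27], [-87, -47]]
... * rho(a^-1) = [[-3, 2], [-2, 1]]  ->  [[204, -127], [355, -221]]
... * rho(b) = [[0, 1], [-1, -1]]  ->  [[127, 331], [221, 576]]
... * rho(b) = [[0, 1], [-1, -1]]  ->  [[-331, -204], [-576, -355]]
tr = -331 + -355 = -686

-686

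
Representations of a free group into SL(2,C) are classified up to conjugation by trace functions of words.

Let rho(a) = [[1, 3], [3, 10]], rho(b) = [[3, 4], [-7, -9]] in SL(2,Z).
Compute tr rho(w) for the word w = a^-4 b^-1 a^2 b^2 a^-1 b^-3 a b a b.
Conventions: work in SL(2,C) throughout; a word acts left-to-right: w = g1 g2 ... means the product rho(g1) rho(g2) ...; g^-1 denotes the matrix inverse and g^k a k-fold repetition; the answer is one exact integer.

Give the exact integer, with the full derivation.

2670769069746131

rho(a^-1) = [[10, -3], [-3, 1]]
... * rho(a^-1) = [[10, -3], [-3, 1]]  ->  [[109, -33], [-33, 10]]
... * rho(a^-1) = [[10, -3], [-3, 1]]  ->  [[1189, -360], [-360, 109]]
... * rho(a^-1) = [[10, -3], [-3, 1]]  ->  [[12970, -3927], [-3927, 1189]]
... * rho(b^-1) = [[-9, -4], [7, 3]]  ->  [[-144219, -63661], [43666, 19275]]
... * rho(a) = [[1, 3], [3, 10]]  ->  [[-335202, -1069267], [101491, 323748]]
... * rho(a) = [[1, 3], [3, 10]]  ->  [[-3543003, -11698276], [1072735, 3541953]]
... * rho(b) = [[3, 4], [-7, -9]]  ->  [[71258923, 91112472], [-21575466, -27586637]]
... * rho(b) = [[3, 4], [-7, -9]]  ->  [[-424010535, -534976556], [128380061, 161977869]]
... * rho(a^-1) = [[10, -3], [-3, 1]]  ->  [[-2635175682, 737055049], [797867003, -223162314]]
... * rho(b^-1) = [[-9, -4], [7, 3]]  ->  [[28875966481, 12751867875], [-8742939225, -3860954954]]
... * rho(b^-1) = [[-9, -4], [7, 3]]  ->  [[-170620623204, -77248262299], [51659768347, 23388892038]]
... * rho(b^-1) = [[-9, -4], [7, 3]]  ->  [[994847772743, 450737705919], [-301215670857, -136472397274]]
... * rho(a) = [[1, 3], [3, 10]]  ->  [[2347060890500, 7491920377419], [-710632862679, -2268370985311]]
... * rho(b) = [[3, 4], [-7, -9]]  ->  [[-45402259970433, -58039039834771], [13746698309140, 17572807417083]]
... * rho(a) = [[1, 3], [3, 10]]  ->  [[-219519379474746, -716597178259009], [66465120560389, 216968169098250]]
... * rho(b) = [[3, 4], [-7, -9]]  ->  [[4357622109388825, 5571297086432097], [-1319381822006583, -1686853039642694]]
tr = 4357622109388825 + -1686853039642694 = 2670769069746131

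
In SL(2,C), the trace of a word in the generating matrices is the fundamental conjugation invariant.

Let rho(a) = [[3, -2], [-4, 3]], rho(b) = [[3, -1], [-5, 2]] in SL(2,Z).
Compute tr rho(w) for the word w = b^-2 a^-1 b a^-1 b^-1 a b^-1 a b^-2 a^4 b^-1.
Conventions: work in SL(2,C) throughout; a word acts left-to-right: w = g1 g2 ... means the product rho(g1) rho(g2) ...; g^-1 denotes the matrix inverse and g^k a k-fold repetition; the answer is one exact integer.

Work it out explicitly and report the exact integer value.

rho(b^-1) = [[2, 1], [5, 3]]
... * rho(b^-1) = [[2, 1], [5, 3]]  ->  [[9, 5], [25, 14]]
... * rho(a^-1) = [[3, 2], [4, 3]]  ->  [[47, 33], [131, 92]]
... * rho(b) = [[3, -1], [-5, 2]]  ->  [[-24, 19], [-67, 53]]
... * rho(a^-1) = [[3, 2], [4, 3]]  ->  [[4, 9], [11, 25]]
... * rho(b^-1) = [[2, 1], [5, 3]]  ->  [[53, 31], [147, 86]]
... * rho(a) = [[3, -2], [-4, 3]]  ->  [[35, -13], [97, -36]]
... * rho(b^-1) = [[2, 1], [5, 3]]  ->  [[5, -4], [14, -11]]
... * rho(a) = [[3, -2], [-4, 3]]  ->  [[31, -22], [86, -61]]
... * rho(b^-1) = [[2, 1], [5, 3]]  ->  [[-48, -35], [-133, -97]]
... * rho(b^-1) = [[2, 1], [5, 3]]  ->  [[-271, -153], [-751, -424]]
... * rho(a) = [[3, -2], [-4, 3]]  ->  [[-201, 83], [-557, 230]]
... * rho(a) = [[3, -2], [-4, 3]]  ->  [[-935, 651], [-2591, 1804]]
... * rho(a) = [[3, -2], [-4, 3]]  ->  [[-5409, 3823], [-14989, 10594]]
... * rho(a) = [[3, -2], [-4, 3]]  ->  [[-31519, 22287], [-87343, 61760]]
... * rho(b^-1) = [[2, 1], [5, 3]]  ->  [[48397, 35342], [134114, 97937]]
tr = 48397 + 97937 = 146334

146334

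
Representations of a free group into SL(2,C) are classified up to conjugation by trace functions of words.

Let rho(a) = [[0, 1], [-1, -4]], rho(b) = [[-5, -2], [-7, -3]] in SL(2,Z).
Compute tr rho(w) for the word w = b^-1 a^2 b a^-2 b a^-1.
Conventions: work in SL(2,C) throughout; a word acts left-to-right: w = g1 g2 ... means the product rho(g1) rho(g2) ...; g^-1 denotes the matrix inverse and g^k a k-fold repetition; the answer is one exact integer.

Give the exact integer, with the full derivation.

-36407

rho(b^-1) = [[-3, 2], [7, -5]]
... * rho(a) = [[0, 1], [-1, -4]]  ->  [[-2, -11], [5, 27]]
... * rho(a) = [[0, 1], [-1, -4]]  ->  [[11, 42], [-27, -103]]
... * rho(b) = [[-5, -2], [-7, -3]]  ->  [[-349, -148], [856, 363]]
... * rho(a^-1) = [[-4, -1], [1, 0]]  ->  [[1248, 349], [-3061, -856]]
... * rho(a^-1) = [[-4, -1], [1, 0]]  ->  [[-4643, -1248], [11388, 3061]]
... * rho(b) = [[-5, -2], [-7, -3]]  ->  [[31951, 13030], [-78367, -31959]]
... * rho(a^-1) = [[-4, -1], [1, 0]]  ->  [[-114774, -31951], [281509, 78367]]
tr = -114774 + 78367 = -36407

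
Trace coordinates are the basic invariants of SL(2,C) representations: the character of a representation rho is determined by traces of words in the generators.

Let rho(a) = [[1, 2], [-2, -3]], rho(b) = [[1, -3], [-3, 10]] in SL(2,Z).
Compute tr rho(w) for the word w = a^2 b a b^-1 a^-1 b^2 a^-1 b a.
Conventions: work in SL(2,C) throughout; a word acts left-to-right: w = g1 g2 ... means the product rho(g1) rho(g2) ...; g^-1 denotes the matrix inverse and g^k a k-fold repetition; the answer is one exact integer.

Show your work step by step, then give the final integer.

rho(a) = [[1, 2], [-2, -3]]
... * rho(a) = [[1, 2], [-2, -3]]  ->  [[-3, -4], [4, 5]]
... * rho(b) = [[1, -3], [-3, 10]]  ->  [[9, -31], [-11, 38]]
... * rho(a) = [[1, 2], [-2, -3]]  ->  [[71, 111], [-87, -136]]
... * rho(b^-1) = [[10, 3], [3, 1]]  ->  [[1043, 324], [-1278, -397]]
... * rho(a^-1) = [[-3, -2], [2, 1]]  ->  [[-2481, -1762], [3040, 2159]]
... * rho(b) = [[1, -3], [-3, 10]]  ->  [[2805, -10177], [-3437, 12470]]
... * rho(b) = [[1, -3], [-3, 10]]  ->  [[33336, -110185], [-40847, 135011]]
... * rho(a^-1) = [[-3, -2], [2, 1]]  ->  [[-320378, -176857], [392563, 216705]]
... * rho(b) = [[1, -3], [-3, 10]]  ->  [[210193, -807436], [-257552, 989361]]
... * rho(a) = [[1, 2], [-2, -3]]  ->  [[1825065, 2842694], [-2236274, -3483187]]
tr = 1825065 + -3483187 = -1658122

-1658122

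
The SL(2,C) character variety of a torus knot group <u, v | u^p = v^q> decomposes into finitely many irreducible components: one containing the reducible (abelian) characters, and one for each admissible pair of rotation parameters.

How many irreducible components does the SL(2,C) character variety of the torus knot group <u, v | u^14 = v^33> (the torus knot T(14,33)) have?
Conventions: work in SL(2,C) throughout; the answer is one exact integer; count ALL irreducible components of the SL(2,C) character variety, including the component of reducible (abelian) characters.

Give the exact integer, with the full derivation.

209

For T(14,33): irreducibility forces the central element u^14 = v^33 to one of +I, -I.
On an irreducible component, tr(u) is locked at 2*cos(pi*alpha/14) for some alpha in 1..13, and tr(v) at 2*cos(pi*beta/33) for some beta in 1..32.
u^14 = (-1)^alpha I and v^33 = (-1)^beta I must agree, so alpha and beta have equal parity.
count pairs: odd alpha (7 choices) x odd beta (16), plus even alpha (6) x even beta (16): 7*16 + 6*16 = 208.
That is 208 components of irreducible characters, and with the reducible (abelian) component the total is 209.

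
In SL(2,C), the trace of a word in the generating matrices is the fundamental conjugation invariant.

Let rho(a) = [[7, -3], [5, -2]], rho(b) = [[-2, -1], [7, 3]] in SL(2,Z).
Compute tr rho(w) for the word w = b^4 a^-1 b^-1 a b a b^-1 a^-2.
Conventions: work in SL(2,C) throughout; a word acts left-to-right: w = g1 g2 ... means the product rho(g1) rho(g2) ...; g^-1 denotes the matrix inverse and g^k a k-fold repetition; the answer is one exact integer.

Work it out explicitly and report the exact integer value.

-27788485

rho(b) = [[-2, -1], [7, 3]]
... * rho(b) = [[-2, -1], [7, 3]]  ->  [[-3, -1], [7, 2]]
... * rho(b) = [[-2, -1], [7, 3]]  ->  [[-1, 0], [0, -1]]
... * rho(b) = [[-2, -1], [7, 3]]  ->  [[2, 1], [-7, -3]]
... * rho(a^-1) = [[-2, 3], [-5, 7]]  ->  [[-9, 13], [29, -42]]
... * rho(b^-1) = [[3, 1], [-7, -2]]  ->  [[-118, -35], [381, 113]]
... * rho(a) = [[7, -3], [5, -2]]  ->  [[-1001, 424], [3232, -1369]]
... * rho(b) = [[-2, -1], [7, 3]]  ->  [[4970, 2273], [-16047, -7339]]
... * rho(a) = [[7, -3], [5, -2]]  ->  [[46155, -19456], [-149024, 62819]]
... * rho(b^-1) = [[3, 1], [-7, -2]]  ->  [[274657, 85067], [-886805, -274662]]
... * rho(a^-1) = [[-2, 3], [-5, 7]]  ->  [[-974649, 1419440], [3146920, -4583049]]
... * rho(a^-1) = [[-2, 3], [-5, 7]]  ->  [[-5147902, 7012133], [16621405, -22640583]]
tr = -5147902 + -22640583 = -27788485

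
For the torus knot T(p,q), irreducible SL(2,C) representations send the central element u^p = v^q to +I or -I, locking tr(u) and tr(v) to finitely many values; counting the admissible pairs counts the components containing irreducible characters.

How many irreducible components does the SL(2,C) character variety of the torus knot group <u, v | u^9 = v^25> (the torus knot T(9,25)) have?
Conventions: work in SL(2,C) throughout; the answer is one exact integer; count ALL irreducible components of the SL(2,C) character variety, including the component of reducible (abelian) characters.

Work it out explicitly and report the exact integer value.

97

In the torus knot group T(9,25), u^9 = v^25 is central, so an irreducible representation sends it to +I or -I (Schur).
This locks tr(u) to 2*cos(pi*alpha/9), alpha in 1..8, and tr(v) to 2*cos(pi*beta/25), beta in 1..24, on each component of irreducible characters.
The two central values (-1)^alpha I and (-1)^beta I must be the same matrix, so alpha and beta share a parity.
Counting: 4 odd alphas x 12 odd betas + 4 even alphas x 12 even betas = 48 + 48 = 96.
components with irreducible characters: 96; plus the single component of reducible (abelian) characters: total 97.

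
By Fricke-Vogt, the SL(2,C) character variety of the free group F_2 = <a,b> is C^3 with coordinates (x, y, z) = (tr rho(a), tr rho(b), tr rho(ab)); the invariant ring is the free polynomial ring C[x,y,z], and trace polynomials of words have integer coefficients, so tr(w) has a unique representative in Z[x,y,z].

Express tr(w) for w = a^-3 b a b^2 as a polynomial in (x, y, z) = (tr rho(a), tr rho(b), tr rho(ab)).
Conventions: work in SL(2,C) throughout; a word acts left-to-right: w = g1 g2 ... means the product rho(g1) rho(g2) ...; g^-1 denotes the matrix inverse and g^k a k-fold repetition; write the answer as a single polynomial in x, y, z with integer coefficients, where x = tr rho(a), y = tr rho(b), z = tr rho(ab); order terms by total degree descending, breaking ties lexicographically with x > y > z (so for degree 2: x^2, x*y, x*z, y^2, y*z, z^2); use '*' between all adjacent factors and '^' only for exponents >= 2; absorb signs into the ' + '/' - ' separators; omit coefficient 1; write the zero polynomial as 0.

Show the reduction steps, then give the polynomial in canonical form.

x^3*y^2*z - x^4*y - x^2*y*z^2 - 2*x*y^2*z + 3*x^2*y + y*z^2 + x*z - y

and trace(b a b) = trace(b) * trace(a b) - trace(a)  (reduce the b square) = y*z - x
next, trace(b a b^2) = trace(b) * trace(b a b) - trace(b a)  (reduce the b square) = y^2*z - x*y - z
next, trace(a b a b) = trace(a b) * trace(a b) - trace(1)  (split on a) = z^2 - 2
trace(a b a) = trace(a) * trace(b a) - trace(b)  (reduce the a square) = x*z - y
and trace(b a b^2 a) = trace(b) * trace(a b a b) - trace(a b a)  (reduce the b square) = y*z^2 - x*z - y
trace(a^-1 b a b^2) = trace(b a b^2) * trace(a) - trace(b a b^2 a)  (eliminate a^-1) = x*y^2*z - x^2*y - y*z^2 + y
next, trace(a^-2 b a b^2) = trace(a^-1 b a b^2) * trace(a) - trace(a^-1 b a b^2 a)  (eliminate a^-1) = x^2*y^2*z - x^3*y - x*y*z^2 - y^2*z + 2*x*y + z
trace(a^-3 b a b^2) = trace(a^-2 b a b^2) * trace(a) - trace(a^-2 b a b^2 a)  (eliminate a^-1) = x^3*y^2*z - x^4*y - x^2*y*z^2 - 2*x*y^2*z + 3*x^2*y + y*z^2 + x*z - y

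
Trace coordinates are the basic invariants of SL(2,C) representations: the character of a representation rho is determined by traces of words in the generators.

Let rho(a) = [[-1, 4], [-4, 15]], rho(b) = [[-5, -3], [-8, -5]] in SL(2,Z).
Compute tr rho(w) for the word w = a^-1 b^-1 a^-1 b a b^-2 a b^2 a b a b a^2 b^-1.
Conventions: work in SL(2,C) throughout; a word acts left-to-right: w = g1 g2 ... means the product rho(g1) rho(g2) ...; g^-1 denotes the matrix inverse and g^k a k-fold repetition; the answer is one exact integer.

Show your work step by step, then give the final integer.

18073881443713830

rho(a^-1) = [[15, -4], [4, -1]]
... * rho(b^-1) = [[-5, 3], [8, -5]]  ->  [[-107, 65], [-28, 17]]
... * rho(a^-1) = [[15, -4], [4, -1]]  ->  [[-1345, 363], [-352, 95]]
... * rho(b) = [[-5, -3], [-8, -5]]  ->  [[3821, 2220], [1000, 581]]
... * rho(a) = [[-1, 4], [-4, 15]]  ->  [[-12701, 48584], [-3324, 12715]]
... * rho(b^-1) = [[-5, 3], [8, -5]]  ->  [[452177, -281023], [118340, -73547]]
... * rho(b^-1) = [[-5, 3], [8, -5]]  ->  [[-4509069, 2761646], [-1180076, 722755]]
... * rho(a) = [[-1, 4], [-4, 15]]  ->  [[-6537515, 23388414], [-1710944, 6121021]]
... * rho(b) = [[-5, -3], [-8, -5]]  ->  [[-154419737, -97329525], [-40413448, -25472273]]
... * rho(b) = [[-5, -3], [-8, -5]]  ->  [[1550734885, 949906836], [405845424, 248601709]]
... * rho(a) = [[-1, 4], [-4, 15]]  ->  [[-5350362229, 20451542080], [-1400252260, 5352407331]]
... * rho(b) = [[-5, -3], [-8, -5]]  ->  [[-136860525495, -86206623713], [-35817997348, -22561279875]]
... * rho(a) = [[-1, 4], [-4, 15]]  ->  [[481687020347, -1840541457675], [126063116848, -481691187517]]
... * rho(b) = [[-5, -3], [-8, -5]]  ->  [[12315896559665, 7757646227334], [3223213915896, 2030266587041]]
... * rho(a) = [[-1, 4], [-4, 15]]  ->  [[-43346481469001, 165628279648670], [-11344280264060, 43346854469199]]
... * rho(a) = [[-1, 4], [-4, 15]]  ->  [[-619166637125679, 2311038268854046], [-162043137612736, 604825695981745]]
... * rho(b^-1) = [[-5, 3], [8, -5]]  ->  [[21584139336460763, -13412691255647267], [5648821255917640, -3510257892746933]]
tr = 21584139336460763 + -3510257892746933 = 18073881443713830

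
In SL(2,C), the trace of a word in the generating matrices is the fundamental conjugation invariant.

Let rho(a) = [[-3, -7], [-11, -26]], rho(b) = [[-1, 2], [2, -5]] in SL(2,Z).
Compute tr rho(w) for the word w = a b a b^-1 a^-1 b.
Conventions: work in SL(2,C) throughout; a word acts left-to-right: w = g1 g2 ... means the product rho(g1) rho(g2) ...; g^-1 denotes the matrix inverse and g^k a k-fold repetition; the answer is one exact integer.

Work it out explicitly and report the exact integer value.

rho(a) = [[-3, -7], [-11, -26]]
... * rho(b) = [[-1, 2], [2, -5]]  ->  [[-11, 29], [-41, 108]]
... * rho(a) = [[-3, -7], [-11, -26]]  ->  [[-286, -677], [-1065, -2521]]
... * rho(b^-1) = [[-5, -2], [-2, -1]]  ->  [[2784, 1249], [10367, 4651]]
... * rho(a^-1) = [[-26, 7], [11, -3]]  ->  [[-58645, 15741], [-218381, 58616]]
... * rho(b) = [[-1, 2], [2, -5]]  ->  [[90127, -195995], [335613, -729842]]
tr = 90127 + -729842 = -639715

-639715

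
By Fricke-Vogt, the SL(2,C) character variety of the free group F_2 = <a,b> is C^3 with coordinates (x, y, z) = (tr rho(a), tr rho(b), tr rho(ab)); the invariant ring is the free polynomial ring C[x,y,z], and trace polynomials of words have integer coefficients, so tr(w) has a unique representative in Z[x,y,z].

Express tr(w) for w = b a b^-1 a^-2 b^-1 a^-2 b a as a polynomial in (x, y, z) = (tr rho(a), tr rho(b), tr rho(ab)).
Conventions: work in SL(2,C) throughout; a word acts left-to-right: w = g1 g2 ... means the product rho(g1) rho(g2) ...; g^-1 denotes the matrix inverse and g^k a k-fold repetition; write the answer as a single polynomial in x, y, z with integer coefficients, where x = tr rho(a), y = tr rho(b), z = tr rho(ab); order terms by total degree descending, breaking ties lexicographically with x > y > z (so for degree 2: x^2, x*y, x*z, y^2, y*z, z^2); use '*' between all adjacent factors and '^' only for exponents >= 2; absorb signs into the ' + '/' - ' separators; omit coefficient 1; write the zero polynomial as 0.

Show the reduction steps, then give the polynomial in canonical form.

trace(b a b) = trace(b) trace(a b) - trace(a)  (reduce the b square) = y*z - x
reduce: trace(a b a b) = trace(a b) trace(a b) - trace(1)  (split on a) = z^2 - 2
trace(a b a) = trace(a) trace(b a) - trace(b)  (reduce the a square) = x*z - y
trace(b a b a b) = trace(b) trace(a b a b) - trace(a b a)  (reduce the b square) = y*z^2 - x*z - y
reduce: trace(b a b a b a) = trace(b a b a) trace(b a) - trace(a b)  (split on b) = z^3 - 3*z
so trace(a^-1 b a b a b) = trace(b a b a b) trace(a) - trace(b a b a b a)  (eliminate a^-1) = x*y*z^2 - x^2*z - z^3 - x*y + 3*z
trace(b a b a b^-1 a^-1) = trace(a^-1 b a b a) trace(b) - trace(a^-1 b a b a b)  (eliminate b^-1) = -x*y*z^2 + x^2*z + y^2*z + z^3 - 3*z
trace(b a b a b^-1 a^-2) = trace(b a b a b^-1 a^-1) trace(a) - trace(b a b a b^-1)  (eliminate a^-1) = -x^2*y*z^2 + x^3*z + x*y^2*z + x*z^3 - 4*x*z + y
so trace(a^-2 b a b a b^-1 a^-1) = trace(b a b a b^-1 a^-2) trace(a) - trace(b a b a b^-1 a^-1)  (eliminate a^-1) = -x^3*y*z^2 + x^4*z + x^2*y^2*z + x^2*z^3 + x*y*z^2 - 5*x^2*z - y^2*z - z^3 + x*y + 3*z
trace(b a b^2) = trace(b) trace(a b^2) - trace(a b)  (reduce the b square) = y^2*z - x*y - z
so trace(b a^-1 b a b) = trace(b a b^2) trace(a) - trace(b a b^2 a)  (eliminate a^-1) = x*y^2*z - x^2*y - y*z^2 + y
trace(b^2 a b a b) = trace(b) trace(b a b a b) - trace(b a b a)  (reduce the b square) = y^2*z^2 - x*y*z - y^2 - z^2 + 2
trace(a b a b a) = trace(a) trace(b a b a) - trace(b a b)  (reduce the a square) = x*z^2 - y*z - x
trace(b^2 a b a b a) = trace(b) trace(a b a b a b) - trace(a b a b a)  (reduce the b square) = y*z^3 - x*z^2 - 2*y*z + x
trace(b a b a b a^-1 b) = trace(b^2 a b a b) trace(a) - trace(b^2 a b a b a)  (eliminate a^-1) = x*y^2*z^2 - x^2*y*z - y*z^3 - x*y^2 + 2*y*z + x
trace(b a b a b a b a) = trace(a b a b a b) trace(a b) - trace(b a b a)  (split on a) = z^4 - 4*z^2 + 2
so trace(b a b a b a^-1 b a) = trace(b a b a b a b) trace(a) - trace(b a b a b a b a)  (eliminate a^-1) = x*y*z^3 - x^2*z^2 - z^4 - 2*x*y*z + x^2 + 4*z^2 - 2
trace(a^-1 b a^-1 b a b a b) = trace(b a b a b a^-1 b) trace(a) - trace(b a b a b a^-1 b a)  (eliminate a^-1) = x^2*y^2*z^2 - x^3*y*z - 2*x*y*z^3 - x^2*y^2 + x^2*z^2 + z^4 + 4*x*y*z - 4*z^2 + 2
trace(a^-1 b a b a b^-1 a^-1 b) = trace(a^-1 b a^-1 b a b a) trace(b) - trace(a^-1 b a^-1 b a b a b)  (eliminate b^-1) = -x^2*y^2*z^2 + x^3*y*z + x*y^3*z + 2*x*y*z^3 - x^2*z^2 - y^2*z^2 - z^4 - 4*x*y*z + y^2 + 4*z^2 - 2
so trace(b a b a b^-1 a^-1 b) = trace(a^-1 b^2 a b a) trace(b) - trace(a^-1 b^2 a b a b)  (eliminate b^-1) = -x*y^2*z^2 + x^2*y*z + y^3*z + y*z^3 - 3*y*z - x
reduce: trace(a^-2 b a b a b^-1 a^-1 b) = trace(a^-1 b a b a b^-1 a^-1 b) trace(a) - trace(a^-1 b a b a b^-1 a^-1 b a)  (eliminate a^-1) = -x^3*y^2*z^2 + x^4*y*z + x^2*y^3*z + 2*x^2*y*z^3 - x^3*z^2 - x*z^4 - 5*x^2*y*z - y^3*z - y*z^3 + x*y^2 + 4*x*z^2 + 3*y*z - x
so trace(a^-1 b^-1 a^-2 b a b a b^-1) = trace(a^-2 b a b a b^-1 a^-1) trace(b) - trace(a^-2 b a b a b^-1 a^-1 b)  (eliminate b^-1) = -x^2*y*z^3 + x^3*z^2 + x*y^2*z^2 + x*z^4 - 4*x*z^2 + x
so trace(a^-1 b a b a b^-2) = trace(a^-1 b a b a b^-1) trace(b) - trace(a^-1 b a b a)  (eliminate b^-1) = -x*y^2*z^2 + x^2*y*z + y^3*z + y*z^3 - 4*y*z + x
reduce: trace(a b a b^-1) = trace(a b a) trace(b) - trace(a b a b)  (eliminate b^-1) = x*y*z - y^2 - z^2 + 2
reduce: trace(b^-1 a^-2 b a b a b^-1) = trace(a^-1 b a b a b^-2) trace(a) - trace(a^-1 b a b a b^-2 a)  (eliminate a^-1) = -x^2*y^2*z^2 + x^3*y*z + x*y^3*z + x*y*z^3 - 5*x*y*z + x^2 + y^2 + z^2 - 2
so trace(b a b^-1 a^-2 b^-1 a^-2 b a) = trace(a^-1 b^-1 a^-2 b a b a b^-1) trace(a) - trace(a^-1 b^-1 a^-2 b a b a b^-1 a)  (eliminate a^-1) = -x^3*y*z^3 + x^4*z^2 + 2*x^2*y^2*z^2 + x^2*z^4 - x^3*y*z - x*y^3*z - x*y*z^3 - 4*x^2*z^2 + 5*x*y*z - y^2 - z^2 + 2

-x^3*y*z^3 + x^4*z^2 + 2*x^2*y^2*z^2 + x^2*z^4 - x^3*y*z - x*y^3*z - x*y*z^3 - 4*x^2*z^2 + 5*x*y*z - y^2 - z^2 + 2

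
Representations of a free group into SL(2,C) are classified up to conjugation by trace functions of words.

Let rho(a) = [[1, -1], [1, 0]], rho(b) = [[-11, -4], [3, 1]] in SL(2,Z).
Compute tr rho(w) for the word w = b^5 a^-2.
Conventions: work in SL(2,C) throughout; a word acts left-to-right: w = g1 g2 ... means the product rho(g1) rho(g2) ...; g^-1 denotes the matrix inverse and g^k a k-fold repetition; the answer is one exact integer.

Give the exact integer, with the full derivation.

173638

rho(b) = [[-11, -4], [3, 1]]
... * rho(b) = [[-11, -4], [3, 1]]  ->  [[109, 40], [-30, -11]]
... * rho(b) = [[-11, -4], [3, 1]]  ->  [[-1079, -396], [297, 109]]
... * rho(b) = [[-11, -4], [3, 1]]  ->  [[10681, 3920], [-2940, -1079]]
... * rho(b) = [[-11, -4], [3, 1]]  ->  [[-105731, -38804], [29103, 10681]]
... * rho(a^-1) = [[0, 1], [-1, 1]]  ->  [[38804, -144535], [-10681, 39784]]
... * rho(a^-1) = [[0, 1], [-1, 1]]  ->  [[144535, -105731], [-39784, 29103]]
tr = 144535 + 29103 = 173638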